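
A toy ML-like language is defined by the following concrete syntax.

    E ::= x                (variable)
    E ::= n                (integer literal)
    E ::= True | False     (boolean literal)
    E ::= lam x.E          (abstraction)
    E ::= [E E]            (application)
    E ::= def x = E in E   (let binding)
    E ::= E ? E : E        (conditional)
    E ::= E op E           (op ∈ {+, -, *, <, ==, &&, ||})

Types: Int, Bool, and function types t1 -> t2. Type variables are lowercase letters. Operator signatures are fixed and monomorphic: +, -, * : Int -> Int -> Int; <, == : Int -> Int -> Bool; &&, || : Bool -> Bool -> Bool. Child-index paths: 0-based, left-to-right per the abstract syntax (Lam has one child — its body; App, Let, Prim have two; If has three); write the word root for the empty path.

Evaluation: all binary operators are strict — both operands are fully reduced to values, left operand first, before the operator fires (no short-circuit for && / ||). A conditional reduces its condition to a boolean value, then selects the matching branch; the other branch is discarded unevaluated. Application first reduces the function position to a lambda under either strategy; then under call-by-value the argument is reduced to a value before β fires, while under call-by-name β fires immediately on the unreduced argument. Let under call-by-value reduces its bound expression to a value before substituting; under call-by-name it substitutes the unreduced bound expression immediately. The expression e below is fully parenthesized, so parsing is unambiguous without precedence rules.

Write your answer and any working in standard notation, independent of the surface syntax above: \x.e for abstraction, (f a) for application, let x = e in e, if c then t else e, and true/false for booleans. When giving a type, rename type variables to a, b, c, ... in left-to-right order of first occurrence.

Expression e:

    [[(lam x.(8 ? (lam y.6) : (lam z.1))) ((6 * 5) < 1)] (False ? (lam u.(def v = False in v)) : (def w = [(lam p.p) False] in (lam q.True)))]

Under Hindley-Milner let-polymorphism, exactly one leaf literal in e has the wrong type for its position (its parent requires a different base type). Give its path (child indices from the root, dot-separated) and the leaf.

Working:
  unify Int ~ Bool
  FAIL: mismatch Int ~ Bool

Answer: 0.0.0.0 : 8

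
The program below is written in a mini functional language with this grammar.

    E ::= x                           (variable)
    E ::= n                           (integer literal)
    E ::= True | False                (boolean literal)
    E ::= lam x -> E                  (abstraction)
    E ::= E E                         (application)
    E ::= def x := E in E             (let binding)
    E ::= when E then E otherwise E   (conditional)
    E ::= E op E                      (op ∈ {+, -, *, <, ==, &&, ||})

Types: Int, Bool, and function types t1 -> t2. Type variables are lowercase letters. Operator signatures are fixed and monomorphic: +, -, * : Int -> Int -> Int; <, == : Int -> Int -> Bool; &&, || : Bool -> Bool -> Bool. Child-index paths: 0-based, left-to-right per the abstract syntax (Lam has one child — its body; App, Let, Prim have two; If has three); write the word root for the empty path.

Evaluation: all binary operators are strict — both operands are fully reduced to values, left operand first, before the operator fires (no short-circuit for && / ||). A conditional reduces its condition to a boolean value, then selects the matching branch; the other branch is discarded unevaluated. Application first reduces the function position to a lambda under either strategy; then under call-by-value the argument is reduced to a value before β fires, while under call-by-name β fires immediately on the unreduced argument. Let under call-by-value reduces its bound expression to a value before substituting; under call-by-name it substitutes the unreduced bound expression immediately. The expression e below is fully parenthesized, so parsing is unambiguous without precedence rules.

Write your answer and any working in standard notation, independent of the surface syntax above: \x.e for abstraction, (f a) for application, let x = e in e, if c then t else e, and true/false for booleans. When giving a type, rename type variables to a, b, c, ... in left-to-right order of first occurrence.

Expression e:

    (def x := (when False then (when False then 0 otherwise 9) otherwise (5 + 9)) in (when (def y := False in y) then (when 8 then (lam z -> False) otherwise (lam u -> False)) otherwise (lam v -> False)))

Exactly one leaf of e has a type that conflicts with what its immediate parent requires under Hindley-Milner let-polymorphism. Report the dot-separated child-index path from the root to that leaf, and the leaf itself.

Trace:
  unify Bool ~ Bool
  unify Bool ~ Bool
  unify Int ~ Int
  unify Int ~ Int
  unify Int ~ Int
  unify Int ~ Int
let x : Int
let y : Bool
y : Bool
  unify Bool ~ Bool
  unify Int ~ Bool
  FAIL: mismatch Int ~ Bool

Answer: 1.1.0 : 8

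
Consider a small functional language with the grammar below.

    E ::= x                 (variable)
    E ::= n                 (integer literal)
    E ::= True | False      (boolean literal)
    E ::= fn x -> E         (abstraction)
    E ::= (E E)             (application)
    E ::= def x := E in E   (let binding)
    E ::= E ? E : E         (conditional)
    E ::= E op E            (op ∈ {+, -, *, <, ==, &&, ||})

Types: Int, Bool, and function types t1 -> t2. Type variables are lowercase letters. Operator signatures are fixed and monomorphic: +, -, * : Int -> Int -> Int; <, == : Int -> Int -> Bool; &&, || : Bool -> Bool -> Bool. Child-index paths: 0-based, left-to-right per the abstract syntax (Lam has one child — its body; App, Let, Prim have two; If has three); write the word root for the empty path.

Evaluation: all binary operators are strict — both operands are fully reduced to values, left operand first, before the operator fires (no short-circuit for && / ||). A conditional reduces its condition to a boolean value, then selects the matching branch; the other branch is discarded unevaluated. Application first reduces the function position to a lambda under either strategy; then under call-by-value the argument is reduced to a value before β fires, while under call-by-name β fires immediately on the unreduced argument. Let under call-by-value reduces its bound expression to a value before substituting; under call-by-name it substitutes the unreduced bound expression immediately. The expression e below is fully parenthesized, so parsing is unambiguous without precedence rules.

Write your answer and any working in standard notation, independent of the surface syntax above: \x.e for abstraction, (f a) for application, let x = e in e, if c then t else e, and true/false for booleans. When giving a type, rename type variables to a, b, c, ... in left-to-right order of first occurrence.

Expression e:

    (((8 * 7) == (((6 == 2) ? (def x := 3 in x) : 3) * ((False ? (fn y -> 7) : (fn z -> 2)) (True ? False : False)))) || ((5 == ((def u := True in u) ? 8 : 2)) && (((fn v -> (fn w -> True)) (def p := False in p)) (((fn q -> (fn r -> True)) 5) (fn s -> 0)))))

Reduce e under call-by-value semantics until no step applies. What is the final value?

Working:
step 0: (((8 * 7) == ((if (6 == 2) then (let x = 3 in x) else 3) * ((if false then (\y.7) else (\z.2)) (if true then false else false)))) || ((5 == (if (let u = true in u) then 8 else 2)) && (((\v.(\w.true)) (let p = false in p)) (((\q.(\r.true)) 5) (\s.0)))))
step 1: [delta@0.0] ((56 == ((if (6 == 2) then (let x = 3 in x) else 3) * ((if false then (\y.7) else (\z.2)) (if true then false else false)))) || ((5 == (if (let u = true in u) then 8 else 2)) && (((\v.(\w.true)) (let p = false in p)) (((\q.(\r.true)) 5) (\s.0)))))
step 2: [delta@0.1.0.0] ((56 == ((if false then (let x = 3 in x) else 3) * ((if false then (\y.7) else (\z.2)) (if true then false else false)))) || ((5 == (if (let u = true in u) then 8 else 2)) && (((\v.(\w.true)) (let p = false in p)) (((\q.(\r.true)) 5) (\s.0)))))
step 3: [if@0.1.0] ((56 == (3 * ((if false then (\y.7) else (\z.2)) (if true then false else false)))) || ((5 == (if (let u = true in u) then 8 else 2)) && (((\v.(\w.true)) (let p = false in p)) (((\q.(\r.true)) 5) (\s.0)))))
step 4: [if@0.1.1.0] ((56 == (3 * ((\z.2) (if true then false else false)))) || ((5 == (if (let u = true in u) then 8 else 2)) && (((\v.(\w.true)) (let p = false in p)) (((\q.(\r.true)) 5) (\s.0)))))
step 5: [if@0.1.1.1] ((56 == (3 * ((\z.2) false))) || ((5 == (if (let u = true in u) then 8 else 2)) && (((\v.(\w.true)) (let p = false in p)) (((\q.(\r.true)) 5) (\s.0)))))
step 6: [beta@0.1.1] ((56 == (3 * 2)) || ((5 == (if (let u = true in u) then 8 else 2)) && (((\v.(\w.true)) (let p = false in p)) (((\q.(\r.true)) 5) (\s.0)))))
step 7: [delta@0.1] ((56 == 6) || ((5 == (if (let u = true in u) then 8 else 2)) && (((\v.(\w.true)) (let p = false in p)) (((\q.(\r.true)) 5) (\s.0)))))
step 8: [delta@0] (false || ((5 == (if (let u = true in u) then 8 else 2)) && (((\v.(\w.true)) (let p = false in p)) (((\q.(\r.true)) 5) (\s.0)))))
step 9: [let@1.0.1.0] (false || ((5 == (if true then 8 else 2)) && (((\v.(\w.true)) (let p = false in p)) (((\q.(\r.true)) 5) (\s.0)))))
step 10: [if@1.0.1] (false || ((5 == 8) && (((\v.(\w.true)) (let p = false in p)) (((\q.(\r.true)) 5) (\s.0)))))
step 11: [delta@1.0] (false || (false && (((\v.(\w.true)) (let p = false in p)) (((\q.(\r.true)) 5) (\s.0)))))
step 12: [let@1.1.0.1] (false || (false && (((\v.(\w.true)) false) (((\q.(\r.true)) 5) (\s.0)))))
step 13: [beta@1.1.0] (false || (false && ((\w.true) (((\q.(\r.true)) 5) (\s.0)))))
step 14: [beta@1.1.1.0] (false || (false && ((\w.true) ((\r.true) (\s.0)))))
step 15: [beta@1.1.1] (false || (false && ((\w.true) true)))
step 16: [beta@1.1] (false || (false && true))
step 17: [delta@1] (false || false)
step 18: [delta@root] false

Answer: false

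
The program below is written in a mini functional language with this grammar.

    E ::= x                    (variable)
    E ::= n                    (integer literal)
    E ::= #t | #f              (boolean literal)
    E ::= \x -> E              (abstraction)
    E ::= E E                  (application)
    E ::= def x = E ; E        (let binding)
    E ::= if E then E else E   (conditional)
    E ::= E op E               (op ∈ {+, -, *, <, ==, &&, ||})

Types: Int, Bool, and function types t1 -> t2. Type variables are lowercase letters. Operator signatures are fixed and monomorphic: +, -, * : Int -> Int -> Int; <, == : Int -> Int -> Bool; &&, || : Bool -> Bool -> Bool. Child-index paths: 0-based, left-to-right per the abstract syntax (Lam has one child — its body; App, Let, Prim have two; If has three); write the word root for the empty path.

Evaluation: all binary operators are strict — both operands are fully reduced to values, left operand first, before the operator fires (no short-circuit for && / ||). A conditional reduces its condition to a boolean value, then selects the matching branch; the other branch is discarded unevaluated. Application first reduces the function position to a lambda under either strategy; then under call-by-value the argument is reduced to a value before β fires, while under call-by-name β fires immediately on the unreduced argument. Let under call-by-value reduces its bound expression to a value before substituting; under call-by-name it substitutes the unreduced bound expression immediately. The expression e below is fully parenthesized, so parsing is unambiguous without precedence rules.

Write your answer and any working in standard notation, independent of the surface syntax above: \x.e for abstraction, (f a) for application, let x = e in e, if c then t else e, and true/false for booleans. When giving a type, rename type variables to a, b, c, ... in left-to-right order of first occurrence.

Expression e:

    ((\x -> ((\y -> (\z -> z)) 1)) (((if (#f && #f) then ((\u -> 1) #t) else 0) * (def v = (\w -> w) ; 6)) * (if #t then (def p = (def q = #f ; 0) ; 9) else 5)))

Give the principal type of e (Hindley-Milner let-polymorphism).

Working:
z : c
\z._ : c -> c
\y._ : b -> c -> c
  unify b -> c -> c ~ Int -> d
  unify b ~ Int
  unify c -> c ~ d
_ _ : c -> c
\x._ : a -> c -> c
  unify Bool ~ Bool
  unify Bool ~ Bool
  unify Bool ~ Bool
\u._ : e -> Int
  unify e -> Int ~ Bool -> f
  unify e ~ Bool
  unify Int ~ f
_ _ : Int
  unify Int ~ Int
  unify Int ~ Int
w : g
\w._ : g -> g
let v : forall. g -> g
  unify Int ~ Int
  unify Int ~ Int
  unify Bool ~ Bool
let q : Bool
let p : Int
  unify Int ~ Int
  unify Int ~ Int
  unify a -> c -> c ~ Int -> h
  unify a ~ Int
  unify c -> c ~ h
_ _ : c -> c

Answer: a -> a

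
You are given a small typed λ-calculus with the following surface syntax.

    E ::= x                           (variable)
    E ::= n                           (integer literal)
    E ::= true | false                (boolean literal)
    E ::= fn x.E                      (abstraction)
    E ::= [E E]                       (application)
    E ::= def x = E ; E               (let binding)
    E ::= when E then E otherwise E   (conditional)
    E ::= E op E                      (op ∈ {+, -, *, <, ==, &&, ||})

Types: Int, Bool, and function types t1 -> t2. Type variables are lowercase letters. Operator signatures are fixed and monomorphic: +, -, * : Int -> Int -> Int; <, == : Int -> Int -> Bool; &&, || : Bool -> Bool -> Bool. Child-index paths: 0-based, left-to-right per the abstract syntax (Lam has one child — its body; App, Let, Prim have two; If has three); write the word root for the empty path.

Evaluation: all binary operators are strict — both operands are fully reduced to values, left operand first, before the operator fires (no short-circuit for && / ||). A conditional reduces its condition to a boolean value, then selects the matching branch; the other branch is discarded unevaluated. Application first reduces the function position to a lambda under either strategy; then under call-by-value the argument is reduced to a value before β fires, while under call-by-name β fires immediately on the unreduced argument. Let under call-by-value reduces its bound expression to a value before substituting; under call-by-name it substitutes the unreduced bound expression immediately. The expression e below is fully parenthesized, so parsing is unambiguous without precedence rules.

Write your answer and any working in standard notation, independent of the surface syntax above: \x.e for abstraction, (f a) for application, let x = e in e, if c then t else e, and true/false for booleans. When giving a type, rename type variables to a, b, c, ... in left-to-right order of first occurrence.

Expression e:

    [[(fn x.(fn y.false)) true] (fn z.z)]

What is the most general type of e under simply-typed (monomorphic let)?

Answer: Bool

Trace:
\y._ : b -> Bool
\x._ : a -> b -> Bool
  unify a -> b -> Bool ~ Bool -> c
  unify a ~ Bool
  unify b -> Bool ~ c
_ _ : b -> Bool
z : d
\z._ : d -> d
  unify b -> Bool ~ (d -> d) -> e
  unify b ~ d -> d
  unify Bool ~ e
_ _ : Bool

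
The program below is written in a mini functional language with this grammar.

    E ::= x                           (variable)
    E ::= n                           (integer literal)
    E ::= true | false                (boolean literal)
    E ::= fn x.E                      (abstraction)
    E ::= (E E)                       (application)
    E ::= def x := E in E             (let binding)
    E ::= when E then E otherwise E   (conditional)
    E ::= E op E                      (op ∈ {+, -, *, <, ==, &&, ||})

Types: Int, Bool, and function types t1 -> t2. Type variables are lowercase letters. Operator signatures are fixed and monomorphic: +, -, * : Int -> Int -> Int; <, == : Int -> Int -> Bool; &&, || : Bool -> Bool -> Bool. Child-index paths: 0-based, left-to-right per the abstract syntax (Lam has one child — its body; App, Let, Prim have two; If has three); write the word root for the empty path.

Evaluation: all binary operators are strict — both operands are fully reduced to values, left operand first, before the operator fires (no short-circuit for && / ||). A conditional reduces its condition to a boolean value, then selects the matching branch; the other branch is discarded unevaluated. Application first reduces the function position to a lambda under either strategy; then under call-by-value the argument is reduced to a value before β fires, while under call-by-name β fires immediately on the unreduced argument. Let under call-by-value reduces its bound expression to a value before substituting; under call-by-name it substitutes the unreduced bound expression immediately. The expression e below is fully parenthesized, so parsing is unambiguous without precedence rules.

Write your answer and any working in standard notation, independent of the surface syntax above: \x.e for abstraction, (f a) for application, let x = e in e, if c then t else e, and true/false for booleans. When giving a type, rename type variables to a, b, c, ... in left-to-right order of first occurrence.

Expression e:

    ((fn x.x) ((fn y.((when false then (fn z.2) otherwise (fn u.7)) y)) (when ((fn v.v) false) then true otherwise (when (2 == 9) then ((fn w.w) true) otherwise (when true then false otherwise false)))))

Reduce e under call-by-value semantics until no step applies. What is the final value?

Trace:
step 0: ((\x.x) ((\y.((if false then (\z.2) else (\u.7)) y)) (if ((\v.v) false) then true else (if (2 == 9) then ((\w.w) true) else (if true then false else false)))))
step 1: [beta@1.1.0] ((\x.x) ((\y.((if false then (\z.2) else (\u.7)) y)) (if false then true else (if (2 == 9) then ((\w.w) true) else (if true then false else false)))))
step 2: [if@1.1] ((\x.x) ((\y.((if false then (\z.2) else (\u.7)) y)) (if (2 == 9) then ((\w.w) true) else (if true then false else false))))
step 3: [delta@1.1.0] ((\x.x) ((\y.((if false then (\z.2) else (\u.7)) y)) (if false then ((\w.w) true) else (if true then false else false))))
step 4: [if@1.1] ((\x.x) ((\y.((if false then (\z.2) else (\u.7)) y)) (if true then false else false)))
step 5: [if@1.1] ((\x.x) ((\y.((if false then (\z.2) else (\u.7)) y)) false))
step 6: [beta@1] ((\x.x) ((if false then (\z.2) else (\u.7)) false))
step 7: [if@1.0] ((\x.x) ((\u.7) false))
step 8: [beta@1] ((\x.x) 7)
step 9: [beta@root] 7

Answer: 7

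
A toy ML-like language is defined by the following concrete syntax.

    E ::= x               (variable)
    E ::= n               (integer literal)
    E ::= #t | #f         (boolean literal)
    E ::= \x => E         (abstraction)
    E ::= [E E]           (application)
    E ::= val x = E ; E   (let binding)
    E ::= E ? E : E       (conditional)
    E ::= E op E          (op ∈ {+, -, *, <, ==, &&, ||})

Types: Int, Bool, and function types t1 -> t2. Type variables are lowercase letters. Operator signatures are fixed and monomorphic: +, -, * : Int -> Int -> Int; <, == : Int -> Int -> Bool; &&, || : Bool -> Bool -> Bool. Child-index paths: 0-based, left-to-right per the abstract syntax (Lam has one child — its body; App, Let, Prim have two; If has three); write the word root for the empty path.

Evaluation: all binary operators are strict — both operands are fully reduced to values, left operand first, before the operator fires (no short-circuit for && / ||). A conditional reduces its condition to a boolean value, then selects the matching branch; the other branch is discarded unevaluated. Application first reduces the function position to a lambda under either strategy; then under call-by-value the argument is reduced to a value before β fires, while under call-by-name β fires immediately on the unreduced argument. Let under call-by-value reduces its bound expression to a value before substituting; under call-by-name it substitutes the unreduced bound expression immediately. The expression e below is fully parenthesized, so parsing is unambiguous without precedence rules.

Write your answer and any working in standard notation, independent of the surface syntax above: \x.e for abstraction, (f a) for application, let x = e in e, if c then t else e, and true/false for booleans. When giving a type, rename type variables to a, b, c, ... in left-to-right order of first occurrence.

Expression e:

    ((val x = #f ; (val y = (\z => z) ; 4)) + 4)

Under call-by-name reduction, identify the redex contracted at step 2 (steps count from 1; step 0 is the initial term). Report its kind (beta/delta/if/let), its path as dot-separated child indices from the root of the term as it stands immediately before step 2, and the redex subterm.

Answer: let at 0 : (let y = (\z.z) in 4)

Working:
step 0: ((let x = false in (let y = (\z.z) in 4)) + 4)
step 1: [let@0] ((let y = (\z.z) in 4) + 4)
step 2: [let@0] (4 + 4)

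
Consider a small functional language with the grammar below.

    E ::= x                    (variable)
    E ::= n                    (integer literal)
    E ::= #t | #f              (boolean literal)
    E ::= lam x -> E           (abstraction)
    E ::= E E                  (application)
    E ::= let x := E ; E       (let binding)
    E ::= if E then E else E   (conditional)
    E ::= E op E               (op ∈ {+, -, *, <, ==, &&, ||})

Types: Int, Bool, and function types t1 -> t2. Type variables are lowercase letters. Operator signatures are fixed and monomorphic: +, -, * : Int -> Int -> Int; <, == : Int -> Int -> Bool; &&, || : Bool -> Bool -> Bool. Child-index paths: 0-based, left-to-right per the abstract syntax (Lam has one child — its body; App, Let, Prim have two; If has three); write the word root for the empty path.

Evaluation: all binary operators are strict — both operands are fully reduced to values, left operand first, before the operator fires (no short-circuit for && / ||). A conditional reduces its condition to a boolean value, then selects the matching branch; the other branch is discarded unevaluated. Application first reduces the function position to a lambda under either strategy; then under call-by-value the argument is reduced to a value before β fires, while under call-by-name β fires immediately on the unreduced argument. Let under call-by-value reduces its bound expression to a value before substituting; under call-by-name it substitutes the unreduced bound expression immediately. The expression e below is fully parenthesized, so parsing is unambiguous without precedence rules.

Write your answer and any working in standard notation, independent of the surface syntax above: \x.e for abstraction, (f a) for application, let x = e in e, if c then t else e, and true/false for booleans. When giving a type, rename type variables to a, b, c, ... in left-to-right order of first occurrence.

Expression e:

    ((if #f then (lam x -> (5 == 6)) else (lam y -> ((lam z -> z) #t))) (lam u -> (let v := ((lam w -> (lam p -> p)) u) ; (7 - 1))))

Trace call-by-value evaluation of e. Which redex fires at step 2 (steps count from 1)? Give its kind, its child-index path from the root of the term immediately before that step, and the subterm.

Answer: beta at root : ((\y.((\z.z) true)) (\u.(let v = ((\w.(\p.p)) u) in (7 - 1))))

Derivation:
step 0: ((if false then (\x.(5 == 6)) else (\y.((\z.z) true))) (\u.(let v = ((\w.(\p.p)) u) in (7 - 1))))
step 1: [if@0] ((\y.((\z.z) true)) (\u.(let v = ((\w.(\p.p)) u) in (7 - 1))))
step 2: [beta@root] ((\z.z) true)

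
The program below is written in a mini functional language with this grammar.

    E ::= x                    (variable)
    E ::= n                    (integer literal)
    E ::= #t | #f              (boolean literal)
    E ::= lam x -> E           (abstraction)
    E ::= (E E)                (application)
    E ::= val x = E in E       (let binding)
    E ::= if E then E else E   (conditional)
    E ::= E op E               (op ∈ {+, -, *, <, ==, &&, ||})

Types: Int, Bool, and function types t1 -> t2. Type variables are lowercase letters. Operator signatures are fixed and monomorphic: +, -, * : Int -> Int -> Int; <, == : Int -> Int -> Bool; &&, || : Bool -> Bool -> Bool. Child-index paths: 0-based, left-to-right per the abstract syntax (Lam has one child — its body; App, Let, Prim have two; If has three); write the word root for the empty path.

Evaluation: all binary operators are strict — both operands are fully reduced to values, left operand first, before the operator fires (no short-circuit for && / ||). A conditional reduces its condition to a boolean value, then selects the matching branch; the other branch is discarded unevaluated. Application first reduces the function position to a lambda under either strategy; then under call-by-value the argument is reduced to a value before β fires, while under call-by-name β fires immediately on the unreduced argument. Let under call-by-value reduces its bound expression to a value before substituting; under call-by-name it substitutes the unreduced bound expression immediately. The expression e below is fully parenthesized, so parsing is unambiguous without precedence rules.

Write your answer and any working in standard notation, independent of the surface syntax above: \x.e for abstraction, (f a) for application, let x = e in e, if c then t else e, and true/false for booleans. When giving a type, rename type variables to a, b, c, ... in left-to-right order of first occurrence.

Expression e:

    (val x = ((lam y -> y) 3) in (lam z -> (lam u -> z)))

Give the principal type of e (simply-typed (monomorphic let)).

Answer: a -> b -> a

Trace:
y : a
\y._ : a -> a
  unify a -> a ~ Int -> b
  unify a ~ Int
  unify Int ~ b
_ _ : Int
let x : Int
z : c
\u._ : d -> c
\z._ : c -> d -> c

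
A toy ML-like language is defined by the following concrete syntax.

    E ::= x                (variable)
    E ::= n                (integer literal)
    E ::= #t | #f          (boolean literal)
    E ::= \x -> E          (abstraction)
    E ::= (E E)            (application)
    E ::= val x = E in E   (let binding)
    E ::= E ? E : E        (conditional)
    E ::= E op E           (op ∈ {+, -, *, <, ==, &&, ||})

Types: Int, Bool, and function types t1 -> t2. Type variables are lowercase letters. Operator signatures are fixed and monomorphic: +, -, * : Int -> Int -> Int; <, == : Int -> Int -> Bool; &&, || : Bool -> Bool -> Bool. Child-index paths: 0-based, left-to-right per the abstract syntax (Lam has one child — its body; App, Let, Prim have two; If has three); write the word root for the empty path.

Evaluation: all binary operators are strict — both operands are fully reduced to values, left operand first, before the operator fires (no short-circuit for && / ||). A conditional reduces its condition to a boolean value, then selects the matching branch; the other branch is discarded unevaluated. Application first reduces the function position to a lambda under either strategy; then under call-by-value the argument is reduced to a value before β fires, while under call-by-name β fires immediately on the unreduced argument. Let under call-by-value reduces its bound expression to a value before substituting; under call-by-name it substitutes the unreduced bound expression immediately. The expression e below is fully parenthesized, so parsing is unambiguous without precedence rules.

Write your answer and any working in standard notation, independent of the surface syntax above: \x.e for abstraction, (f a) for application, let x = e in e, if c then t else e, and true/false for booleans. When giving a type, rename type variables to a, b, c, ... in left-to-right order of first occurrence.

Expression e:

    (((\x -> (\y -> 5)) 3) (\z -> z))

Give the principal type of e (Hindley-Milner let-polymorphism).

Answer: Int

Trace:
\y._ : b -> Int
\x._ : a -> b -> Int
  unify a -> b -> Int ~ Int -> c
  unify a ~ Int
  unify b -> Int ~ c
_ _ : b -> Int
z : d
\z._ : d -> d
  unify b -> Int ~ (d -> d) -> e
  unify b ~ d -> d
  unify Int ~ e
_ _ : Int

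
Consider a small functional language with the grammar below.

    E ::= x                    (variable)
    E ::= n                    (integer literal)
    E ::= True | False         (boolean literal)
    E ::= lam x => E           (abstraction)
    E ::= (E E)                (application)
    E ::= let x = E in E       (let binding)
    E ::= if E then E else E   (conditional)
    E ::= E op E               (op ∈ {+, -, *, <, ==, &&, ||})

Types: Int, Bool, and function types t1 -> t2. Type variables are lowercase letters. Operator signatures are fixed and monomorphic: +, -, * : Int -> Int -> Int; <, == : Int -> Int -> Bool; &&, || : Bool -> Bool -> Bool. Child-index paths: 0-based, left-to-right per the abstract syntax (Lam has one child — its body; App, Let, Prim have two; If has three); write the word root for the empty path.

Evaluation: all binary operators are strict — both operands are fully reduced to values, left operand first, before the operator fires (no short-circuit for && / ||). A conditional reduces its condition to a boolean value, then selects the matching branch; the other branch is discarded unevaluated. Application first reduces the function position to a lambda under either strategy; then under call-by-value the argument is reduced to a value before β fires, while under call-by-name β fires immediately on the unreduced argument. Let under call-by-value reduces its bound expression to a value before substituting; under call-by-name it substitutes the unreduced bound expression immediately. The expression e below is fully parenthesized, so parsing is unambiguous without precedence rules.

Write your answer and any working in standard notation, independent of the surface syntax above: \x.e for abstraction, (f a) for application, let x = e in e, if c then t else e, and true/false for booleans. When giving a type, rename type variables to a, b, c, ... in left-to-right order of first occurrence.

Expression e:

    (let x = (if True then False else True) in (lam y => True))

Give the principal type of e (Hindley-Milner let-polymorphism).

Derivation:
  unify Bool ~ Bool
  unify Bool ~ Bool
let x : Bool
\y._ : a -> Bool

Answer: a -> Bool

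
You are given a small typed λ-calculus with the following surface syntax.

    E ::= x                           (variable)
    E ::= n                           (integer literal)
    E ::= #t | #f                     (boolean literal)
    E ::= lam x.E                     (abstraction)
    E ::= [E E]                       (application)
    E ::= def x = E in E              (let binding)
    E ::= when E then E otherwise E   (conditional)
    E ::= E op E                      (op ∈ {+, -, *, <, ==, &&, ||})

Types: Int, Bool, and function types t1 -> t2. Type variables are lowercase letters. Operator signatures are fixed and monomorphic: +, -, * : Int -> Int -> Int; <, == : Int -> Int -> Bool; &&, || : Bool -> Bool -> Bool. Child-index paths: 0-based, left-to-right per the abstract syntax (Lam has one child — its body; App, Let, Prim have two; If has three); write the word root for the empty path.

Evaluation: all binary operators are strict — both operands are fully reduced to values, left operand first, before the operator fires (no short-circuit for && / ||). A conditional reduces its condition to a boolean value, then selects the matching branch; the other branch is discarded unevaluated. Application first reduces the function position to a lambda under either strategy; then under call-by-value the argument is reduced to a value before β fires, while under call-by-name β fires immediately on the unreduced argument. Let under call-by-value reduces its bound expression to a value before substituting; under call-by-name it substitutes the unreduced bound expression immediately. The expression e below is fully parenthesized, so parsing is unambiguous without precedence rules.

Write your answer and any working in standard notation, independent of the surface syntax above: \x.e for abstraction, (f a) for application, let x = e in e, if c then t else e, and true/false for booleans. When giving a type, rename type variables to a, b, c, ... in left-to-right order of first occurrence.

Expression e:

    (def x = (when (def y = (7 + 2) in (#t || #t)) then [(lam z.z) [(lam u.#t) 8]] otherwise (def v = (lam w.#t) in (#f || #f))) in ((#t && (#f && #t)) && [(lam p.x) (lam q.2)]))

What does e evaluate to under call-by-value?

Answer: false

Trace:
step 0: (let x = (if (let y = (7 + 2) in (true || true)) then ((\z.z) ((\u.true) 8)) else (let v = (\w.true) in (false || false))) in ((true && (false && true)) && ((\p.x) (\q.2))))
step 1: [delta@0.0.0] (let x = (if (let y = 9 in (true || true)) then ((\z.z) ((\u.true) 8)) else (let v = (\w.true) in (false || false))) in ((true && (false && true)) && ((\p.x) (\q.2))))
step 2: [let@0.0] (let x = (if (true || true) then ((\z.z) ((\u.true) 8)) else (let v = (\w.true) in (false || false))) in ((true && (false && true)) && ((\p.x) (\q.2))))
step 3: [delta@0.0] (let x = (if true then ((\z.z) ((\u.true) 8)) else (let v = (\w.true) in (false || false))) in ((true && (false && true)) && ((\p.x) (\q.2))))
step 4: [if@0] (let x = ((\z.z) ((\u.true) 8)) in ((true && (false && true)) && ((\p.x) (\q.2))))
step 5: [beta@0.1] (let x = ((\z.z) true) in ((true && (false && true)) && ((\p.x) (\q.2))))
step 6: [beta@0] (let x = true in ((true && (false && true)) && ((\p.x) (\q.2))))
step 7: [let@root] ((true && (false && true)) && ((\p.true) (\q.2)))
step 8: [delta@0.1] ((true && false) && ((\p.true) (\q.2)))
step 9: [delta@0] (false && ((\p.true) (\q.2)))
step 10: [beta@1] (false && true)
step 11: [delta@root] false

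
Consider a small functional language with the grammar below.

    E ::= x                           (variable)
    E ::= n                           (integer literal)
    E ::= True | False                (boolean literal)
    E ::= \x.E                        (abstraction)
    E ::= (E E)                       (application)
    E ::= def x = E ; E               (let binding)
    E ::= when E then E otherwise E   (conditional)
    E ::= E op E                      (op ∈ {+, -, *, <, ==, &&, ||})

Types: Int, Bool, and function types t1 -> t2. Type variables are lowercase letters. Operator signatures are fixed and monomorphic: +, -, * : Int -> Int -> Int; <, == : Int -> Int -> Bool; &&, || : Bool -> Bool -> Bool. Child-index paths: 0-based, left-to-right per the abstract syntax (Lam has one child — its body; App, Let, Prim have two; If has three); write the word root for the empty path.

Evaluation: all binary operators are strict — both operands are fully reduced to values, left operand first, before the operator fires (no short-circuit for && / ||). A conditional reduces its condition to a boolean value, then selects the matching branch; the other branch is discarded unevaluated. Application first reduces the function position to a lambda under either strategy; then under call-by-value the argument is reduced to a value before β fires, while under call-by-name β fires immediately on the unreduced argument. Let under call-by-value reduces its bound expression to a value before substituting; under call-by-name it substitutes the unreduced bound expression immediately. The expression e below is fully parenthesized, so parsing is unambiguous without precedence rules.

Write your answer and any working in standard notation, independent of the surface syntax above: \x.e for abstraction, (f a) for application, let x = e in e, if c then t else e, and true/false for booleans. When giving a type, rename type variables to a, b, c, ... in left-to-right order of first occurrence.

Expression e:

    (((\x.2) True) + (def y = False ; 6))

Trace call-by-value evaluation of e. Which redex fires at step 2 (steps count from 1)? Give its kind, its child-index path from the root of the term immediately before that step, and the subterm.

Answer: let at 1 : (let y = false in 6)

Derivation:
step 0: (((\x.2) true) + (let y = false in 6))
step 1: [beta@0] (2 + (let y = false in 6))
step 2: [let@1] (2 + 6)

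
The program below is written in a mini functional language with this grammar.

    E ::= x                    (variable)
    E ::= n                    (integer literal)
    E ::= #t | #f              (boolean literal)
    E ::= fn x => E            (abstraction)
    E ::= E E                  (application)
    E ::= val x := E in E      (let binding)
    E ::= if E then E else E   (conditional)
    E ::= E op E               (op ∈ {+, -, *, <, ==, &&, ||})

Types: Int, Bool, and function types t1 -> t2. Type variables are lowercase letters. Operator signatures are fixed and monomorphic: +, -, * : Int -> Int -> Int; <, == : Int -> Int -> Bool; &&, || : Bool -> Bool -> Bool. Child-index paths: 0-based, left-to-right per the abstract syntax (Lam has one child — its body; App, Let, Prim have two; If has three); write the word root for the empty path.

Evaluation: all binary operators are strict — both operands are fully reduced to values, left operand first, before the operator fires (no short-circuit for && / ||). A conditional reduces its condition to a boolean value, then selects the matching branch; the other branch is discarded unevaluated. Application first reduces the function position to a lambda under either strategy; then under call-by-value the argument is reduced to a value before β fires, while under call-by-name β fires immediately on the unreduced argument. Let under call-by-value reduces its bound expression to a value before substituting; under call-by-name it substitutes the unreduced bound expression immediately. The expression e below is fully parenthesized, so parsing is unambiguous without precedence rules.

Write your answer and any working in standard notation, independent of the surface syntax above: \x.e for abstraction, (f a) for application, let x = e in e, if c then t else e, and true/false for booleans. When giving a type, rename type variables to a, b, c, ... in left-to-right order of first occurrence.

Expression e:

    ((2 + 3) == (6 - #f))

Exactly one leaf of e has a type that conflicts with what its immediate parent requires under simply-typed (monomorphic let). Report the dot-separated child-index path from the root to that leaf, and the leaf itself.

Derivation:
  unify Int ~ Int
  unify Int ~ Int
  unify Int ~ Int
  unify Int ~ Int
  unify Bool ~ Int
  FAIL: mismatch Bool ~ Int

Answer: 1.1 : false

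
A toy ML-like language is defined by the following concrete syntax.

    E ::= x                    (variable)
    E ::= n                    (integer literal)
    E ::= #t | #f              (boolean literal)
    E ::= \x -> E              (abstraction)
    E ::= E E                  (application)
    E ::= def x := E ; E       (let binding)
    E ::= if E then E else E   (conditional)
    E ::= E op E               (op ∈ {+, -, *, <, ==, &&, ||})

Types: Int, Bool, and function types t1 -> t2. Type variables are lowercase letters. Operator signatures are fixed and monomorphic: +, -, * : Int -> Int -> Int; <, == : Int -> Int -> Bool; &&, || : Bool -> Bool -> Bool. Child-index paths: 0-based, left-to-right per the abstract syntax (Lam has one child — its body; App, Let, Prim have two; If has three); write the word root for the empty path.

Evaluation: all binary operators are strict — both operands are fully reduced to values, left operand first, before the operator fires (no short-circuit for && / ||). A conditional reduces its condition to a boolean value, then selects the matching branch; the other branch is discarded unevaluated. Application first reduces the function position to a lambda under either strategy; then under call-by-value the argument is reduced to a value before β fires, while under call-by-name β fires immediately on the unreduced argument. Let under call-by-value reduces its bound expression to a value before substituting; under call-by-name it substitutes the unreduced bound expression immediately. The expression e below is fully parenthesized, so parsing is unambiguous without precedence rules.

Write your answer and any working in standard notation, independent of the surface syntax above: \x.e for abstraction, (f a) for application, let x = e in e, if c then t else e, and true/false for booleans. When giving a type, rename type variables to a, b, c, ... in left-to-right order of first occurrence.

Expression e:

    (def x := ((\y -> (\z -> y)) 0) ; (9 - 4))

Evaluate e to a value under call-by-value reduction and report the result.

Working:
step 0: (let x = ((\y.(\z.y)) 0) in (9 - 4))
step 1: [beta@0] (let x = (\z.0) in (9 - 4))
step 2: [let@root] (9 - 4)
step 3: [delta@root] 5

Answer: 5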